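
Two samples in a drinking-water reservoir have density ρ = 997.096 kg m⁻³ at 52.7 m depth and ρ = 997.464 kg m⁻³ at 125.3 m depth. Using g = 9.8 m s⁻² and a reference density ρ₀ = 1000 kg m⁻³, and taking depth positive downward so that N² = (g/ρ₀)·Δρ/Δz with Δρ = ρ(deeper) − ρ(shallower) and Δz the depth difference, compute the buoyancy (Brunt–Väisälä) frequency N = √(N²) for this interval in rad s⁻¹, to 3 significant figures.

Δρ = 997.464 − 997.096 = 0.368 kg m⁻³ over Δz = 125.3 − 52.7 = 72.6 m.
N² = (9.8/1000) × (0.368/72.6) = 4.9675 × 10⁻⁵ s⁻².
N = √(4.9675 × 10⁻⁵) = 7.0480 × 10⁻³ rad s⁻¹ ≈ 7.05 × 10⁻³ rad s⁻¹.

7.05 × 10⁻³ rad s⁻¹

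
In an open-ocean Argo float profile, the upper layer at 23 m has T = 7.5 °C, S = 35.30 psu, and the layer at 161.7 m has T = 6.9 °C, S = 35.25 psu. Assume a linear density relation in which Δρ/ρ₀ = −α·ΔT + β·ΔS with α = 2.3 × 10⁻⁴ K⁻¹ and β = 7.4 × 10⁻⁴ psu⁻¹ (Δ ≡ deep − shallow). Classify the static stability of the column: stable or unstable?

ΔT = 6.9 − 7.5 = -0.6 K and ΔS = 35.25 − 35.30 = -0.05 psu (deep − shallow).
−αΔT = 1.38 × 10⁻⁴; βΔS = -3.70 × 10⁻⁵; sum Δρ/ρ₀ = 1.01 × 10⁻⁴.
Δρ/ρ₀ > 0, so Δρ > 0: deeper water is denser → statically stable.

stable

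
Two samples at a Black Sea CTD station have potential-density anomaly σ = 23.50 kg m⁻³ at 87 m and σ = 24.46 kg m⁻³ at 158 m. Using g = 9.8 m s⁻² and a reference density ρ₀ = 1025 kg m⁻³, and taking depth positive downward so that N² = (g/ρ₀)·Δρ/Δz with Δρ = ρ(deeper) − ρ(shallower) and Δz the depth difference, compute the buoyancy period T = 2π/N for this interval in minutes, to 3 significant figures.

Δρ = 1024.46 − 1023.50 = 0.96 kg m⁻³ over Δz = 158 − 87 = 71 m.
N² = (9.8/1025) × (0.96/71) = 1.2928 × 10⁻⁴ s⁻².
N = √(1.2928 × 10⁻⁴) = 0.011370 rad s⁻¹, so T = 2π/N = 552.61 s = 9.2102 min ≈ 9.21 min.

9.21 min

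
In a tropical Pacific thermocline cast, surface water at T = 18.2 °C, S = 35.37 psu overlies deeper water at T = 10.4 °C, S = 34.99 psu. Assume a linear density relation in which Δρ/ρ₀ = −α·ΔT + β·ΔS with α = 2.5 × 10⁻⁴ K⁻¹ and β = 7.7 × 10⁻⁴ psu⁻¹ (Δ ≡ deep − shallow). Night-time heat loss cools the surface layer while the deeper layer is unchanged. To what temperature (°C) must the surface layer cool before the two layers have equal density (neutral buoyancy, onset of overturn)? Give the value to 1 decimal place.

11.6 °C

Neutral buoyancy requires Δρ = 0, i.e. −α(T_deep − T_surf′) + β(S_deep − S_surf) = 0.
T_surf′ = T_deep − (β/α)·ΔS = 10.4 − (7.7 × 10⁻⁴/2.5 × 10⁻⁴)·(-0.38) = 11.570 °C.
Cooling required: 18.2 − (11.570) = 6.630 °C.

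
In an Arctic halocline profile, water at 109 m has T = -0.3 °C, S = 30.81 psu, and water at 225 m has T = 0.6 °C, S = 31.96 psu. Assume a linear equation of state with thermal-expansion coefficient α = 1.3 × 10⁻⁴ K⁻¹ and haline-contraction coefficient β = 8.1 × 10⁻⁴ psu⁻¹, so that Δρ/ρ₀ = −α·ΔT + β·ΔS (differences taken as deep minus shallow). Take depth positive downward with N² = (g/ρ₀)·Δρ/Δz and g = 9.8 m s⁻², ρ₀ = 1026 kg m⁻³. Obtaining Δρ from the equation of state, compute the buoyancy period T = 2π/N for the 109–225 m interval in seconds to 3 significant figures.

ΔT = +0.9 K, ΔS = +1.15 psu (deep − shallow).
Δρ/ρ₀ = −αΔT + βΔS = -1.17 × 10⁻⁴ + 9.315 × 10⁻⁴ = 8.145 × 10⁻⁴, so Δρ ≈ 0.8357 kg m⁻³.
N² = (g/ρ₀)·Δρ/Δz = g·(Δρ/ρ₀)/Δz = 9.8 × 8.145 × 10⁻⁴ / 116 = 6.8811 × 10⁻⁵ s⁻².
N = √(6.8811 × 10⁻⁵) = 8.2952 × 10⁻³ rad s⁻¹ → T = 2π/N = 757.45 s ≈ 757 s.

757 s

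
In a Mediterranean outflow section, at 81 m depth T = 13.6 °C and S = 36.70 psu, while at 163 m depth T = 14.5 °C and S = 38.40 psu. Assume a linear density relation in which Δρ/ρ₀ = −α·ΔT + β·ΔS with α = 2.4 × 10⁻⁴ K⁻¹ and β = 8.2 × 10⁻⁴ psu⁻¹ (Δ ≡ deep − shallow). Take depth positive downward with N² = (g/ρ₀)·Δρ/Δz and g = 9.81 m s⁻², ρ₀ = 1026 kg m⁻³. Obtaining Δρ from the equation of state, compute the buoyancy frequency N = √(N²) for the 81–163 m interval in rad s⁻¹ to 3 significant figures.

ΔT = +0.9 K, ΔS = +1.70 psu (deep − shallow).
Δρ/ρ₀ = −αΔT + βΔS = -2.16 × 10⁻⁴ + 1.394 × 10⁻³ = 1.178 × 10⁻³, so Δρ ≈ 1.209 kg m⁻³.
N² = (g/ρ₀)·Δρ/Δz = g·(Δρ/ρ₀)/Δz = 9.81 × 1.178 × 10⁻³ / 82 = 1.4093 × 10⁻⁴ s⁻².
N = √(1.4093 × 10⁻⁴) = 0.011871 rad s⁻¹ ≈ 0.0119 rad s⁻¹.

0.0119 rad s⁻¹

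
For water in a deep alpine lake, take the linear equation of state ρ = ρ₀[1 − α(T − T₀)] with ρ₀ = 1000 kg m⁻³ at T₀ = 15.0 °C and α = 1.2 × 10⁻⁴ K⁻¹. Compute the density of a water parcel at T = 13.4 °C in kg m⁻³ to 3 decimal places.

T − T₀ = -1.6 K.
Bracket = 1 − α·(-1.6) = 1 + (1.92 × 10⁻⁴) = 1.0001920.
ρ = 1000 × 1.0001920 = 1000.192 kg m⁻³.

1000.192 kg m⁻³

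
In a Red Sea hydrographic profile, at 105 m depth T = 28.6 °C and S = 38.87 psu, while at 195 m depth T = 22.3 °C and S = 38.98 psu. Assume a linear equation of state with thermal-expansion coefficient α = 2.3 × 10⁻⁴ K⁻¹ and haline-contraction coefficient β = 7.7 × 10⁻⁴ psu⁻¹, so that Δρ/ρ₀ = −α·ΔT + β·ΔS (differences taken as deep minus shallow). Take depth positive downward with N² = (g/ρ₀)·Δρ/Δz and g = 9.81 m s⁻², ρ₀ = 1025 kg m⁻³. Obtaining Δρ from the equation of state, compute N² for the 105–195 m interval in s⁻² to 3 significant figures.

1.67 × 10⁻⁴ s⁻²

ΔT = -6.3 K, ΔS = +0.11 psu (deep − shallow).
Δρ/ρ₀ = −αΔT + βΔS = 1.449 × 10⁻³ + 8.47 × 10⁻⁵ = 1.5337 × 10⁻³, so Δρ ≈ 1.572 kg m⁻³.
N² = (g/ρ₀)·Δρ/Δz = g·(Δρ/ρ₀)/Δz = 9.81 × 1.5337 × 10⁻³ / 90 = 1.6717 × 10⁻⁴ s⁻² ≈ 1.67 × 10⁻⁴ s⁻².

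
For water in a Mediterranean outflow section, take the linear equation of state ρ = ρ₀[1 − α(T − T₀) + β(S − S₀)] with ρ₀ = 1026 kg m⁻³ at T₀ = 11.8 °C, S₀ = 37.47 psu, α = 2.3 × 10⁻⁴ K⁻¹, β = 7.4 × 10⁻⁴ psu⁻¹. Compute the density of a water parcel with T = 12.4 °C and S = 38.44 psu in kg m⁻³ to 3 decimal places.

T − T₀ = +0.6 K, S − S₀ = +0.97 psu.
Bracket = 1 − α·(+0.6) + β·(+0.97) = 1 + (5.798 × 10⁻⁴) = 1.0005798.
ρ = 1026 × 1.0005798 = 1026.595 kg m⁻³.

1026.595 kg m⁻³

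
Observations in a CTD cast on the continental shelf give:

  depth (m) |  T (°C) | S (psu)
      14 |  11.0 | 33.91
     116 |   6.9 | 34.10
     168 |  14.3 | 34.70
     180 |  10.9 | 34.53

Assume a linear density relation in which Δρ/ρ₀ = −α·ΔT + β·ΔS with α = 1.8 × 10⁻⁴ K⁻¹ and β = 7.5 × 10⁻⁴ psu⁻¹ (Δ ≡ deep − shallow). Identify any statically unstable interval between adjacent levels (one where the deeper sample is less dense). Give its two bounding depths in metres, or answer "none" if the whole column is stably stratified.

Evaluate Δρ/ρ₀ = −αΔT + βΔS across each adjacent pair:
  14–116 m: −αΔT+βΔS = −(1.8 × 10⁻⁴)(-4.1)+(7.5 × 10⁻⁴)(+0.19) = 8.8 × 10⁻⁴ → stable
  116–168 m: −αΔT+βΔS = −(1.8 × 10⁻⁴)(+7.4)+(7.5 × 10⁻⁴)(+0.60) = -8.8 × 10⁻⁴ → UNSTABLE
  168–180 m: −αΔT+βΔS = −(1.8 × 10⁻⁴)(-3.4)+(7.5 × 10⁻⁴)(-0.17) = 4.8 × 10⁻⁴ → stable
The 116–168 m interval has Δρ < 0: lighter water underlies denser water.

116–168 m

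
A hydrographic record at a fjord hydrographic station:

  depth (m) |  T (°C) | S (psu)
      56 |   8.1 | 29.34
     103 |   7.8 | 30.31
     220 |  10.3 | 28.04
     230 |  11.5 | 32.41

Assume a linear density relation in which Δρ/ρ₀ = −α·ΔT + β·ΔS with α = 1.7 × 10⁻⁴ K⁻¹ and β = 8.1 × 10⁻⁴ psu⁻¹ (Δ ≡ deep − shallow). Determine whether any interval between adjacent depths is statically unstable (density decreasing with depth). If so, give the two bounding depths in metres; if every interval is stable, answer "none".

103–220 m

Evaluate Δρ/ρ₀ = −αΔT + βΔS across each adjacent pair:
  56–103 m: −αΔT+βΔS = −(1.7 × 10⁻⁴)(-0.3)+(8.1 × 10⁻⁴)(+0.97) = 8.4 × 10⁻⁴ → stable
  103–220 m: −αΔT+βΔS = −(1.7 × 10⁻⁴)(+2.5)+(8.1 × 10⁻⁴)(-2.27) = -2.3 × 10⁻³ → UNSTABLE
  220–230 m: −αΔT+βΔS = −(1.7 × 10⁻⁴)(+1.2)+(8.1 × 10⁻⁴)(+4.37) = 3.3 × 10⁻³ → stable
The 103–220 m interval has Δρ < 0: lighter water underlies denser water.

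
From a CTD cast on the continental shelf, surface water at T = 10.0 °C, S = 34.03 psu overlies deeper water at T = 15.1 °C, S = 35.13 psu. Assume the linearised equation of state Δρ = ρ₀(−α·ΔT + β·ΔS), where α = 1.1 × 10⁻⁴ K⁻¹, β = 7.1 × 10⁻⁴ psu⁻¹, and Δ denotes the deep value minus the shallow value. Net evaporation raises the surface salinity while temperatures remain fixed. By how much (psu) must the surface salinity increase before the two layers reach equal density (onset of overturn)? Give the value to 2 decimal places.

0.31 psu

Neutral buoyancy requires −α(T_deep − T_surf) + β(S_deep − S_surf′) = 0.
S_surf′ = S_deep − (α/β)·ΔT = 35.13 − (1.1 × 10⁻⁴/7.1 × 10⁻⁴)·(+5.1) = 34.3399 psu.
Increase required: 34.3399 − 34.03 = 0.3099 psu.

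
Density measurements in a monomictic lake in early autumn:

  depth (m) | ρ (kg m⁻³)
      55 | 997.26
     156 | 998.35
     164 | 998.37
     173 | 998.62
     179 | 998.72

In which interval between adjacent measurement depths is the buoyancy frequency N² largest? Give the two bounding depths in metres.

164–173 m

Compute the density gradient over each adjacent pair:
  55–156 m: Δρ/Δz = 1.09/101 = 0.011 kg m⁻⁴
  156–164 m: Δρ/Δz = 0.02/8 = 2.5 × 10⁻³ kg m⁻⁴
  164–173 m: Δρ/Δz = 0.25/9 = 0.028 kg m⁻⁴
  173–179 m: Δρ/Δz = 0.10/6 = 0.017 kg m⁻⁴
The largest gradient is in the 164–173 m interval — the pycnocline.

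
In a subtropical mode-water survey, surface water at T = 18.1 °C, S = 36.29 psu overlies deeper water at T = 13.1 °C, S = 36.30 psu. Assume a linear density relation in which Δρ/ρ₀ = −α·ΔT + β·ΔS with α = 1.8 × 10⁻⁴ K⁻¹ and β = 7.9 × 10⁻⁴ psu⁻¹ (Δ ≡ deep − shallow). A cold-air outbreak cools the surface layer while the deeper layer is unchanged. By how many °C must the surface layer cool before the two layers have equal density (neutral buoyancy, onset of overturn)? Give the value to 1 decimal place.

Neutral buoyancy requires Δρ = 0, i.e. −α(T_deep − T_surf′) + β(S_deep − S_surf) = 0.
T_surf′ = T_deep − (β/α)·ΔS = 13.1 − (7.9 × 10⁻⁴/1.8 × 10⁻⁴)·(+0.01) = 13.056 °C.
Cooling required: 18.1 − (13.056) = 5.044 °C.

5.0 °C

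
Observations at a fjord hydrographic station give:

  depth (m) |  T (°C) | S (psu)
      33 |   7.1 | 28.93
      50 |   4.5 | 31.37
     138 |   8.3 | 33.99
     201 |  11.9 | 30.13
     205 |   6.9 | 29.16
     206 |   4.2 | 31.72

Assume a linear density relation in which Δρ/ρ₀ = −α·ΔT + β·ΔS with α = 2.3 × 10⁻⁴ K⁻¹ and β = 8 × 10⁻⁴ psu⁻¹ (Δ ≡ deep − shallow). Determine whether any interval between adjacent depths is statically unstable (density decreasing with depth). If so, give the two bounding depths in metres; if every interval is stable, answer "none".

138–201 m

Evaluate Δρ/ρ₀ = −αΔT + βΔS across each adjacent pair:
  33–50 m: −αΔT+βΔS = −(2.3 × 10⁻⁴)(-2.6)+(8 × 10⁻⁴)(+2.44) = 2.6 × 10⁻³ → stable
  50–138 m: −αΔT+βΔS = −(2.3 × 10⁻⁴)(+3.8)+(8 × 10⁻⁴)(+2.62) = 1.2 × 10⁻³ → stable
  138–201 m: −αΔT+βΔS = −(2.3 × 10⁻⁴)(+3.6)+(8 × 10⁻⁴)(-3.86) = -3.9 × 10⁻³ → UNSTABLE
  201–205 m: −αΔT+βΔS = −(2.3 × 10⁻⁴)(-5.0)+(8 × 10⁻⁴)(-0.97) = 3.7 × 10⁻⁴ → stable
  205–206 m: −αΔT+βΔS = −(2.3 × 10⁻⁴)(-2.7)+(8 × 10⁻⁴)(+2.56) = 2.7 × 10⁻³ → stable
The 138–201 m interval has Δρ < 0: lighter water underlies denser water.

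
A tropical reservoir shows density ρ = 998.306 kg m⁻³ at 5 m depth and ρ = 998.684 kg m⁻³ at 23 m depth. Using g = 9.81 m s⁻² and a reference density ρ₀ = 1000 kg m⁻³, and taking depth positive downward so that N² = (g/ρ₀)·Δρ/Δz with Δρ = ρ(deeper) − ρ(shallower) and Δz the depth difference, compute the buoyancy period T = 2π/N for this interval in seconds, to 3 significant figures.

438 s

Δρ = 998.684 − 998.306 = 0.378 kg m⁻³ over Δz = 23 − 5 = 18 m.
N² = (9.81/1000) × (0.378/18) = 2.0601 × 10⁻⁴ s⁻².
N = √(2.0601 × 10⁻⁴) = 0.014353 rad s⁻¹, so T = 2π/N = 437.76 s ≈ 438 s.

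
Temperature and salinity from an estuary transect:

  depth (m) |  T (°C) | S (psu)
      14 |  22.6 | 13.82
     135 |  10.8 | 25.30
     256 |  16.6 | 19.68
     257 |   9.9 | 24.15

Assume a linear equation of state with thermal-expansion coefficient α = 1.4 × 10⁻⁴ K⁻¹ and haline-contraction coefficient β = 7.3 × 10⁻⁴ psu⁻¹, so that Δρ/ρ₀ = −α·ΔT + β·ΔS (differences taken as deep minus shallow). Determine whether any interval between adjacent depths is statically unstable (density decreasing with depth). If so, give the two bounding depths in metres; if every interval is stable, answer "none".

135–256 m

Evaluate Δρ/ρ₀ = −αΔT + βΔS across each adjacent pair:
  14–135 m: −αΔT+βΔS = −(1.4 × 10⁻⁴)(-11.8)+(7.3 × 10⁻⁴)(+11.48) = 0.010 → stable
  135–256 m: −αΔT+βΔS = −(1.4 × 10⁻⁴)(+5.8)+(7.3 × 10⁻⁴)(-5.62) = -4.9 × 10⁻³ → UNSTABLE
  256–257 m: −αΔT+βΔS = −(1.4 × 10⁻⁴)(-6.7)+(7.3 × 10⁻⁴)(+4.47) = 4.2 × 10⁻³ → stable
The 135–256 m interval has Δρ < 0: lighter water underlies denser water.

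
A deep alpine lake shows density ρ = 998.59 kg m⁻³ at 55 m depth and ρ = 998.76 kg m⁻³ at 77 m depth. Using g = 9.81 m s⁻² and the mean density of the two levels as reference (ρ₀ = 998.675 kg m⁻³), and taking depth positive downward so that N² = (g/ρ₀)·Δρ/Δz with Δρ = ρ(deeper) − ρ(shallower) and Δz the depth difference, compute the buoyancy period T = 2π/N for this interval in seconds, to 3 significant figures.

721 s

Δρ = 998.76 − 998.59 = 0.17 kg m⁻³ over Δz = 77 − 55 = 22 m.
N² = (9.81/998.675) × (0.17/22) = 7.5905 × 10⁻⁵ s⁻².
N = √(7.5905 × 10⁻⁵) = 8.7123 × 10⁻³ rad s⁻¹, so T = 2π/N = 721.19 s ≈ 721 s.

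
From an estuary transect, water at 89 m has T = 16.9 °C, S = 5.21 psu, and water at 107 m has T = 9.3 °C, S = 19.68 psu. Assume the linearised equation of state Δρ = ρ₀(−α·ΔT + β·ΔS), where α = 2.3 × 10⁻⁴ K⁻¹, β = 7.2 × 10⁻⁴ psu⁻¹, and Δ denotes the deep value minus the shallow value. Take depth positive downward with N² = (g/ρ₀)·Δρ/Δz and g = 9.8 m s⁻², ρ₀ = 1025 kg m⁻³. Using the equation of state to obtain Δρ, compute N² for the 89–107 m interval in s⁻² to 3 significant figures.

ΔT = -7.6 K, ΔS = +14.47 psu (deep − shallow).
Δρ/ρ₀ = −αΔT + βΔS = 1.748 × 10⁻³ + 0.0104184 = 0.0121664, so Δρ ≈ 12.47 kg m⁻³.
N² = (g/ρ₀)·Δρ/Δz = g·(Δρ/ρ₀)/Δz = 9.8 × 0.0121664 / 18 = 6.6239 × 10⁻³ s⁻² ≈ 6.62 × 10⁻³ s⁻².

6.62 × 10⁻³ s⁻²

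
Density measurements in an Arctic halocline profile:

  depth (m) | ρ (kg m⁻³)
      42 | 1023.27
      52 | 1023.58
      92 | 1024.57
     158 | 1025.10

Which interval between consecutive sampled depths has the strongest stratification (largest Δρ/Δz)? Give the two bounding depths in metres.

42–52 m

Compute the density gradient over each adjacent pair:
  42–52 m: Δρ/Δz = 0.31/10 = 0.031 kg m⁻⁴
  52–92 m: Δρ/Δz = 0.99/40 = 0.025 kg m⁻⁴
  92–158 m: Δρ/Δz = 0.53/66 = 8.0 × 10⁻³ kg m⁻⁴
The largest gradient is in the 42–52 m interval — the pycnocline.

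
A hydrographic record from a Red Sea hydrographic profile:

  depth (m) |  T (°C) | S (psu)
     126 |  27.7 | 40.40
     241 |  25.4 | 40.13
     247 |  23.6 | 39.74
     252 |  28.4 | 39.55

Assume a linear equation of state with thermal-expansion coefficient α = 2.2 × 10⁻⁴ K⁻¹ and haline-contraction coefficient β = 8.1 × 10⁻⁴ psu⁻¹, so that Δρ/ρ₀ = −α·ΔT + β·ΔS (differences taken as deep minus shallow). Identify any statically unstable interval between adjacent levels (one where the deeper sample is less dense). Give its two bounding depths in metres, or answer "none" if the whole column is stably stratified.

Evaluate Δρ/ρ₀ = −αΔT + βΔS across each adjacent pair:
  126–241 m: −αΔT+βΔS = −(2.2 × 10⁻⁴)(-2.3)+(8.1 × 10⁻⁴)(-0.27) = 2.9 × 10⁻⁴ → stable
  241–247 m: −αΔT+βΔS = −(2.2 × 10⁻⁴)(-1.8)+(8.1 × 10⁻⁴)(-0.39) = 8.0 × 10⁻⁵ → stable
  247–252 m: −αΔT+βΔS = −(2.2 × 10⁻⁴)(+4.8)+(8.1 × 10⁻⁴)(-0.19) = -1.2 × 10⁻³ → UNSTABLE
The 247–252 m interval has Δρ < 0: lighter water underlies denser water.

247–252 m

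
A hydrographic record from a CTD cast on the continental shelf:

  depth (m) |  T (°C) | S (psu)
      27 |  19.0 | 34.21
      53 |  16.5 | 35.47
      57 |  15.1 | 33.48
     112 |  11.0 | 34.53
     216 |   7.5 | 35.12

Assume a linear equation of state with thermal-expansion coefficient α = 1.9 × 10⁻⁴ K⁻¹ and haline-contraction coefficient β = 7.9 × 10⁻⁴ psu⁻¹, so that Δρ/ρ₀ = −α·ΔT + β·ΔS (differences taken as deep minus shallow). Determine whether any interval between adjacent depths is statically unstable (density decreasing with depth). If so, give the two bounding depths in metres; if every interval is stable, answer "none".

53–57 m

Evaluate Δρ/ρ₀ = −αΔT + βΔS across each adjacent pair:
  27–53 m: −αΔT+βΔS = −(1.9 × 10⁻⁴)(-2.5)+(7.9 × 10⁻⁴)(+1.26) = 1.5 × 10⁻³ → stable
  53–57 m: −αΔT+βΔS = −(1.9 × 10⁻⁴)(-1.4)+(7.9 × 10⁻⁴)(-1.99) = -1.3 × 10⁻³ → UNSTABLE
  57–112 m: −αΔT+βΔS = −(1.9 × 10⁻⁴)(-4.1)+(7.9 × 10⁻⁴)(+1.05) = 1.6 × 10⁻³ → stable
  112–216 m: −αΔT+βΔS = −(1.9 × 10⁻⁴)(-3.5)+(7.9 × 10⁻⁴)(+0.59) = 1.1 × 10⁻³ → stable
The 53–57 m interval has Δρ < 0: lighter water underlies denser water.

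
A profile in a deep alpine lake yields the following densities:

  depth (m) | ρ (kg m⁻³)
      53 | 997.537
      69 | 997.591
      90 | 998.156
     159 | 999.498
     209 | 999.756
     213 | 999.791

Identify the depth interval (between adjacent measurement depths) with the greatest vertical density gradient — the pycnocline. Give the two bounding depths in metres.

69–90 m

Compute the density gradient over each adjacent pair:
  53–69 m: Δρ/Δz = 0.054/16 = 3.4 × 10⁻³ kg m⁻⁴
  69–90 m: Δρ/Δz = 0.565/21 = 0.027 kg m⁻⁴
  90–159 m: Δρ/Δz = 1.342/69 = 0.019 kg m⁻⁴
  159–209 m: Δρ/Δz = 0.258/50 = 5.2 × 10⁻³ kg m⁻⁴
  209–213 m: Δρ/Δz = 0.035/4 = 8.8 × 10⁻³ kg m⁻⁴
The largest gradient is in the 69–90 m interval — the pycnocline.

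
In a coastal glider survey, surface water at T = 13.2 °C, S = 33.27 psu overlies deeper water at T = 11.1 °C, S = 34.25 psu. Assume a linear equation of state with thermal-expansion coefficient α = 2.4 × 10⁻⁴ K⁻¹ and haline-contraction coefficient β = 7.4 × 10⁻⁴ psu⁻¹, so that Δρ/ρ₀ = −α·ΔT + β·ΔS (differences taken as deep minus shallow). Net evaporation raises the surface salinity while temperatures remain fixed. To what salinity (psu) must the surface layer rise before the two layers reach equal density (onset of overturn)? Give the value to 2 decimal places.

34.93 psu

Neutral buoyancy requires −α(T_deep − T_surf) + β(S_deep − S_surf′) = 0.
S_surf′ = S_deep − (α/β)·ΔT = 34.25 − (2.4 × 10⁻⁴/7.4 × 10⁻⁴)·(-2.1) = 34.9311 psu.
Increase required: 34.9311 − 33.27 = 1.6611 psu.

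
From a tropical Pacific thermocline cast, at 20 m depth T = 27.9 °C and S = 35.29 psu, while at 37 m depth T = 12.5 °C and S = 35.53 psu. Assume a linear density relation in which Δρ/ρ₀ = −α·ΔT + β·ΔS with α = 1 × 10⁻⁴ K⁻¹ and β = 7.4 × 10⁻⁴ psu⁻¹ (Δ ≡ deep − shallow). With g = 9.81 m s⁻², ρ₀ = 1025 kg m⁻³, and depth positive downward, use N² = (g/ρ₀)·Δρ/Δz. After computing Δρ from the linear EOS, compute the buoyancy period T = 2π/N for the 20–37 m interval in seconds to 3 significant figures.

200 s

ΔT = -15.4 K, ΔS = +0.24 psu (deep − shallow).
Δρ/ρ₀ = −αΔT + βΔS = 1.54 × 10⁻³ + 1.776 × 10⁻⁴ = 1.7176 × 10⁻³, so Δρ ≈ 1.761 kg m⁻³.
N² = (g/ρ₀)·Δρ/Δz = g·(Δρ/ρ₀)/Δz = 9.81 × 1.7176 × 10⁻³ / 17 = 9.9116 × 10⁻⁴ s⁻².
N = √(9.9116 × 10⁻⁴) = 0.031483 rad s⁻¹ → T = 2π/N = 199.57 s ≈ 200 s.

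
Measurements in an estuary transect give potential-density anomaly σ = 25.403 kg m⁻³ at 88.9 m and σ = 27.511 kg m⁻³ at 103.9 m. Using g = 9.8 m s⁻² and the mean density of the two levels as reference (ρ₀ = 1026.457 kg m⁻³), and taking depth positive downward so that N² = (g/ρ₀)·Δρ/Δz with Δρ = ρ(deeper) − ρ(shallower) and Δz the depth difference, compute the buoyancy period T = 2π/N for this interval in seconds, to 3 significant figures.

172 s

Δρ = 1027.511 − 1025.403 = 2.108 kg m⁻³ over Δz = 103.9 − 88.9 = 15 m.
N² = (9.8/1026.457) × (2.108/15) = 1.3417 × 10⁻³ s⁻².
N = √(1.3417 × 10⁻³) = 0.036629 rad s⁻¹, so T = 2π/N = 171.54 s ≈ 172 s.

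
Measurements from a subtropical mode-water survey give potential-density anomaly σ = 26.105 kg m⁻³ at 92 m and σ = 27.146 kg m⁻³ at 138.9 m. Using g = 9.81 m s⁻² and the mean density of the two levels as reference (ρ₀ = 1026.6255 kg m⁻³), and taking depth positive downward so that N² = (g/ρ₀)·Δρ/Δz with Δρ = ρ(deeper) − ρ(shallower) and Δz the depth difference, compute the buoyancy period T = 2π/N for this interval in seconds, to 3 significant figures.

431 s

Δρ = 1027.146 − 1026.105 = 1.041 kg m⁻³ over Δz = 138.9 − 92 = 46.9 m.
N² = (9.81/1026.6255) × (1.041/46.9) = 2.1210 × 10⁻⁴ s⁻².
N = √(2.1210 × 10⁻⁴) = 0.014564 rad s⁻¹, so T = 2π/N = 431.42 s ≈ 431 s.
N² > 0, so the interval is statically stable.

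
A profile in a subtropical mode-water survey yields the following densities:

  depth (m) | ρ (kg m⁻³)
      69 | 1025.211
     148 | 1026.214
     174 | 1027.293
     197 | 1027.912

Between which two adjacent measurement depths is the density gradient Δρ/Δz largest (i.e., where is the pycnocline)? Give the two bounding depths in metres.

148–174 m

Compute the density gradient over each adjacent pair:
  69–148 m: Δρ/Δz = 1.003/79 = 0.013 kg m⁻⁴
  148–174 m: Δρ/Δz = 1.079/26 = 0.041 kg m⁻⁴
  174–197 m: Δρ/Δz = 0.619/23 = 0.027 kg m⁻⁴
The largest gradient is in the 148–174 m interval — the pycnocline.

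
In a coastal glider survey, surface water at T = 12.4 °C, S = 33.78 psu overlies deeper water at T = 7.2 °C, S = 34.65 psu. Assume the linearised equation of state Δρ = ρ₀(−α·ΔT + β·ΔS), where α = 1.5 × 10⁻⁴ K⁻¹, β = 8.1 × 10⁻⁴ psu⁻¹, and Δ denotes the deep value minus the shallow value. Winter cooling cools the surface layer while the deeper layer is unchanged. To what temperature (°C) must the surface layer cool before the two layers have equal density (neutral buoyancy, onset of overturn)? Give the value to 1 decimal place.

Neutral buoyancy requires Δρ = 0, i.e. −α(T_deep − T_surf′) + β(S_deep − S_surf) = 0.
T_surf′ = T_deep − (β/α)·ΔS = 7.2 − (8.1 × 10⁻⁴/1.5 × 10⁻⁴)·(+0.87) = 2.502 °C.
Cooling required: 12.4 − (2.502) = 9.898 °C.

2.5 °C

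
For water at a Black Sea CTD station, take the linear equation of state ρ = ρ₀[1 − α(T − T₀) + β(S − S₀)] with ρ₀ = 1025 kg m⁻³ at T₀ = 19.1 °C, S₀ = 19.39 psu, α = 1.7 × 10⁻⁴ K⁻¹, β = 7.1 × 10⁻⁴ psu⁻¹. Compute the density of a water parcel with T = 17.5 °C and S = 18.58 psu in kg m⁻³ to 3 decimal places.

T − T₀ = -1.6 K, S − S₀ = -0.81 psu.
Bracket = 1 − α·(-1.6) + β·(-0.81) = 1 + (-3.031 × 10⁻⁴) = 0.9996969.
ρ = 1025 × 0.9996969 = 1024.689 kg m⁻³.

1024.689 kg m⁻³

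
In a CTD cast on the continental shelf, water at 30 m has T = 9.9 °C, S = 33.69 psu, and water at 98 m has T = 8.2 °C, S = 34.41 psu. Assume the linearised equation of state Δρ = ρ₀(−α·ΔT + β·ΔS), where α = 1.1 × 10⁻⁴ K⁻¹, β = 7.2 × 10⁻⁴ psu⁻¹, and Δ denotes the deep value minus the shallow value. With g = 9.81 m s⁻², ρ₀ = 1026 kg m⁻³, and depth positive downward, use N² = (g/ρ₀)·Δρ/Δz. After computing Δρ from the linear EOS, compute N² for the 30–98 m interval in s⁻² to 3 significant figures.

ΔT = -1.7 K, ΔS = +0.72 psu (deep − shallow).
Δρ/ρ₀ = −αΔT + βΔS = 1.87 × 10⁻⁴ + 5.184 × 10⁻⁴ = 7.054 × 10⁻⁴, so Δρ ≈ 0.7237 kg m⁻³.
N² = (g/ρ₀)·Δρ/Δz = g·(Δρ/ρ₀)/Δz = 9.81 × 7.054 × 10⁻⁴ / 68 = 1.0176 × 10⁻⁴ s⁻² ≈ 1.02 × 10⁻⁴ s⁻².

1.02 × 10⁻⁴ s⁻²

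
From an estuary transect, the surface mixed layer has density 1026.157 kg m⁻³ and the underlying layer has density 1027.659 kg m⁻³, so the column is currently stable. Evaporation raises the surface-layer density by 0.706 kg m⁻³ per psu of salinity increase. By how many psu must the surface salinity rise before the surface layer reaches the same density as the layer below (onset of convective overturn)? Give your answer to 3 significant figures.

2.13 psu

Density deficit of the surface layer: 1027.659 − 1026.157 = 1.502 kg m⁻³.
Required change = 1.502 / 0.706 = 2.13 psu.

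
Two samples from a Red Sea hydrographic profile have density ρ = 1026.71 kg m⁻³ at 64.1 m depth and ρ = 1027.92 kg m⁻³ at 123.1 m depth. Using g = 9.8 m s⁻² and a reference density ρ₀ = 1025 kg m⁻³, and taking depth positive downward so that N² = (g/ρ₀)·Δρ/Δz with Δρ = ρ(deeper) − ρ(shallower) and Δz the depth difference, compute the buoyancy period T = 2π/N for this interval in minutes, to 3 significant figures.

Δρ = 1027.92 − 1026.71 = 1.21 kg m⁻³ over Δz = 123.1 − 64.1 = 59 m.
N² = (9.8/1025) × (1.21/59) = 1.9608 × 10⁻⁴ s⁻².
N = √(1.9608 × 10⁻⁴) = 0.014003 rad s⁻¹, so T = 2π/N = 448.70 s = 7.4783 min ≈ 7.48 min.

7.48 min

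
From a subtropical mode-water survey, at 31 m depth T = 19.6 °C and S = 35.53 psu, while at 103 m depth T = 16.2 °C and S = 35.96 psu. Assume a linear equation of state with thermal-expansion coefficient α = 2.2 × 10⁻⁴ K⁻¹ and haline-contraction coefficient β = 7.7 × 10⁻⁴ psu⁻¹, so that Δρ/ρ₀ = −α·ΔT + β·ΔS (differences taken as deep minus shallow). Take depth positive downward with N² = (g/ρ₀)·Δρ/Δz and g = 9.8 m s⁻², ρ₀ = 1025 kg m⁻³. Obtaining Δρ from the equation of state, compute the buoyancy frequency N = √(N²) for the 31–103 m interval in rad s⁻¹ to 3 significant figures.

0.0121 rad s⁻¹

ΔT = -3.4 K, ΔS = +0.43 psu (deep − shallow).
Δρ/ρ₀ = −αΔT + βΔS = 7.48 × 10⁻⁴ + 3.311 × 10⁻⁴ = 1.0791 × 10⁻³, so Δρ ≈ 1.106 kg m⁻³.
N² = (g/ρ₀)·Δρ/Δz = g·(Δρ/ρ₀)/Δz = 9.8 × 1.0791 × 10⁻³ / 72 = 1.4688 × 10⁻⁴ s⁻².
N = √(1.4688 × 10⁻⁴) = 0.012119 rad s⁻¹ ≈ 0.0121 rad s⁻¹.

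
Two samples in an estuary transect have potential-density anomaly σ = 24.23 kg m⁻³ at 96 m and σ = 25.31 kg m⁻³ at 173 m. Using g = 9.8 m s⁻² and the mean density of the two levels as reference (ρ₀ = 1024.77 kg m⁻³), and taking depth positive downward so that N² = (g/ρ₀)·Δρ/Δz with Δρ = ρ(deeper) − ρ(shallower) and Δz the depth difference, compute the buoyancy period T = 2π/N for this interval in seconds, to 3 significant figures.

Δρ = 1025.31 − 1024.23 = 1.08 kg m⁻³ over Δz = 173 − 96 = 77 m.
N² = (9.8/1024.77) × (1.08/77) = 1.3413 × 10⁻⁴ s⁻².
N = √(1.3413 × 10⁻⁴) = 0.011581 rad s⁻¹, so T = 2π/N = 542.54 s ≈ 543 s.

543 s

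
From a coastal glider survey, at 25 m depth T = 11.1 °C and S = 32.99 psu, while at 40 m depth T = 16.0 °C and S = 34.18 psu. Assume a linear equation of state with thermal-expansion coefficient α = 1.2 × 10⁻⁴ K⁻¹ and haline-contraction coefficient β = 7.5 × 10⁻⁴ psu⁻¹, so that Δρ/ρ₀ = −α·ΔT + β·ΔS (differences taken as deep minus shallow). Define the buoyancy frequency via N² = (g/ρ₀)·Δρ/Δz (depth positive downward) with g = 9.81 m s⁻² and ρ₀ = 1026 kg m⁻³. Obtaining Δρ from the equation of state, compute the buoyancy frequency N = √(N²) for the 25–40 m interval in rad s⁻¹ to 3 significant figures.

0.0141 rad s⁻¹

ΔT = +4.9 K, ΔS = +1.19 psu (deep − shallow).
Δρ/ρ₀ = −αΔT + βΔS = -5.88 × 10⁻⁴ + 8.925 × 10⁻⁴ = 3.045 × 10⁻⁴, so Δρ ≈ 0.3124 kg m⁻³.
N² = (g/ρ₀)·Δρ/Δz = g·(Δρ/ρ₀)/Δz = 9.81 × 3.045 × 10⁻⁴ / 15 = 1.9914 × 10⁻⁴ s⁻².
N = √(1.9914 × 10⁻⁴) = 0.014112 rad s⁻¹ ≈ 0.0141 rad s⁻¹.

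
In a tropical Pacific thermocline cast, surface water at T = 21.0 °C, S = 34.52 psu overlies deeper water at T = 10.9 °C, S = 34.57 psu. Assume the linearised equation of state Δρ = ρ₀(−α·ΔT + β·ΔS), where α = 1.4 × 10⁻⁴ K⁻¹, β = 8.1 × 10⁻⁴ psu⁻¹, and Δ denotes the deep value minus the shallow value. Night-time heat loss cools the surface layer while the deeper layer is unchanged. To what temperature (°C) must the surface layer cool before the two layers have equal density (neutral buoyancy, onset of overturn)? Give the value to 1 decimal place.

10.6 °C

Neutral buoyancy requires Δρ = 0, i.e. −α(T_deep − T_surf′) + β(S_deep − S_surf) = 0.
T_surf′ = T_deep − (β/α)·ΔS = 10.9 − (8.1 × 10⁻⁴/1.4 × 10⁻⁴)·(+0.05) = 10.611 °C.
Cooling required: 21.0 − (10.611) = 10.389 °C.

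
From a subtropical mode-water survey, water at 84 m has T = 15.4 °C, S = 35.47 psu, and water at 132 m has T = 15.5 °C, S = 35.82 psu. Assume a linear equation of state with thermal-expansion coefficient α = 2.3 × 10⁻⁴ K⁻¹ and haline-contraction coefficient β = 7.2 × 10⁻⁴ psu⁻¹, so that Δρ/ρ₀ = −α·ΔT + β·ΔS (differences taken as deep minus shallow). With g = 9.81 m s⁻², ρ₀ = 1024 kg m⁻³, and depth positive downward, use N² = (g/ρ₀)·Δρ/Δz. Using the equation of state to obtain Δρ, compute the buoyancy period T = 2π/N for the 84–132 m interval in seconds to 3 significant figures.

918 s

ΔT = +0.1 K, ΔS = +0.35 psu (deep − shallow).
Δρ/ρ₀ = −αΔT + βΔS = -2.30 × 10⁻⁵ + 2.52 × 10⁻⁴ = 2.29 × 10⁻⁴, so Δρ ≈ 0.2345 kg m⁻³.
N² = (g/ρ₀)·Δρ/Δz = g·(Δρ/ρ₀)/Δz = 9.81 × 2.29 × 10⁻⁴ / 48 = 4.6802 × 10⁻⁵ s⁻².
N = √(4.6802 × 10⁻⁵) = 6.8412 × 10⁻³ rad s⁻¹ → T = 2π/N = 918.43 s ≈ 918 s.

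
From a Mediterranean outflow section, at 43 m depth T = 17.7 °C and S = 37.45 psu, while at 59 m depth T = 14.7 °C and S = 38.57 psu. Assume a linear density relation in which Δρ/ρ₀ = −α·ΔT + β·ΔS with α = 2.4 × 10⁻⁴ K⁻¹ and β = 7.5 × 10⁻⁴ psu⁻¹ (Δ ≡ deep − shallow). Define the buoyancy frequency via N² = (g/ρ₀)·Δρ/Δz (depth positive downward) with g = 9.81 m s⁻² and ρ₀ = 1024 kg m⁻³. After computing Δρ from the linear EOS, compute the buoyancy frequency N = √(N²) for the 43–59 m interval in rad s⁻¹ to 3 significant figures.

0.0309 rad s⁻¹

ΔT = -3.0 K, ΔS = +1.12 psu (deep − shallow).
Δρ/ρ₀ = −αΔT + βΔS = 7.20 × 10⁻⁴ + 8.40 × 10⁻⁴ = 1.56 × 10⁻³, so Δρ ≈ 1.597 kg m⁻³.
N² = (g/ρ₀)·Δρ/Δz = g·(Δρ/ρ₀)/Δz = 9.81 × 1.56 × 10⁻³ / 16 = 9.5648 × 10⁻⁴ s⁻².
N = √(9.5648 × 10⁻⁴) = 0.030927 rad s⁻¹ ≈ 0.0309 rad s⁻¹.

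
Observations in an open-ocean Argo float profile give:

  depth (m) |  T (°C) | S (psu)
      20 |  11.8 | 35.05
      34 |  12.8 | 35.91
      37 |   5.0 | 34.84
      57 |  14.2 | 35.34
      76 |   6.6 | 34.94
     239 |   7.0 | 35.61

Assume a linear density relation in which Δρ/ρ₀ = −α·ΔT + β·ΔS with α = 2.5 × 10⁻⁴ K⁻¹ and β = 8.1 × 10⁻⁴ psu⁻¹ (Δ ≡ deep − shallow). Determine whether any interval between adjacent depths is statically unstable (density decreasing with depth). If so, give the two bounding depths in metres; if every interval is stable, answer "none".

37–57 m

Evaluate Δρ/ρ₀ = −αΔT + βΔS across each adjacent pair:
  20–34 m: −αΔT+βΔS = −(2.5 × 10⁻⁴)(+1.0)+(8.1 × 10⁻⁴)(+0.86) = 4.5 × 10⁻⁴ → stable
  34–37 m: −αΔT+βΔS = −(2.5 × 10⁻⁴)(-7.8)+(8.1 × 10⁻⁴)(-1.07) = 1.1 × 10⁻³ → stable
  37–57 m: −αΔT+βΔS = −(2.5 × 10⁻⁴)(+9.2)+(8.1 × 10⁻⁴)(+0.50) = -1.9 × 10⁻³ → UNSTABLE
  57–76 m: −αΔT+βΔS = −(2.5 × 10⁻⁴)(-7.6)+(8.1 × 10⁻⁴)(-0.40) = 1.6 × 10⁻³ → stable
  76–239 m: −αΔT+βΔS = −(2.5 × 10⁻⁴)(+0.4)+(8.1 × 10⁻⁴)(+0.67) = 4.4 × 10⁻⁴ → stable
The 37–57 m interval has Δρ < 0: lighter water underlies denser water.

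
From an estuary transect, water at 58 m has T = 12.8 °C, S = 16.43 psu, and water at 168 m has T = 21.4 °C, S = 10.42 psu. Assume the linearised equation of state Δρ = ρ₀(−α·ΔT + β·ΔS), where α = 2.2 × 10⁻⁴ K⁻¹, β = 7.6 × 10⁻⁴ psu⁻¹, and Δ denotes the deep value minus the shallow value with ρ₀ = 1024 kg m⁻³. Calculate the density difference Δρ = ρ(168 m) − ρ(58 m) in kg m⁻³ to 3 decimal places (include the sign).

-6.615 kg m⁻³

ΔT = +8.6 K, ΔS = -6.01 psu (deep − shallow).
Δρ/ρ₀ = −(2.2 × 10⁻⁴)(+8.6) + (7.6 × 10⁻⁴)(-6.01) = -6.4596 × 10⁻³.
Δρ = 1024 × (-6.4596 × 10⁻³) = -6.615 kg m⁻³.
Negative Δρ: lighter below, statically unstable.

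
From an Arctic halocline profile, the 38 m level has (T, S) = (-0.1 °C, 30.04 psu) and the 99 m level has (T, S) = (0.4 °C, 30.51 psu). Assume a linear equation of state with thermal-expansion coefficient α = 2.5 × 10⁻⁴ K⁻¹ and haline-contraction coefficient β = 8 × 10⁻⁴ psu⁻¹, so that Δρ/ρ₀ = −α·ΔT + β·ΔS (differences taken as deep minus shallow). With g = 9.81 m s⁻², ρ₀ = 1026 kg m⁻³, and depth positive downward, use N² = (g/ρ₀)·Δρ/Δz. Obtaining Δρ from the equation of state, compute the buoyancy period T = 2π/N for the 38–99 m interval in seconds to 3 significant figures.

ΔT = +0.5 K, ΔS = +0.47 psu (deep − shallow).
Δρ/ρ₀ = −αΔT + βΔS = -1.25 × 10⁻⁴ + 3.76 × 10⁻⁴ = 2.51 × 10⁻⁴, so Δρ ≈ 0.2575 kg m⁻³.
N² = (g/ρ₀)·Δρ/Δz = g·(Δρ/ρ₀)/Δz = 9.81 × 2.51 × 10⁻⁴ / 61 = 4.0366 × 10⁻⁵ s⁻².
N = √(4.0366 × 10⁻⁵) = 6.3534 × 10⁻³ rad s⁻¹ → T = 2π/N = 988.95 s ≈ 989 s.

989 s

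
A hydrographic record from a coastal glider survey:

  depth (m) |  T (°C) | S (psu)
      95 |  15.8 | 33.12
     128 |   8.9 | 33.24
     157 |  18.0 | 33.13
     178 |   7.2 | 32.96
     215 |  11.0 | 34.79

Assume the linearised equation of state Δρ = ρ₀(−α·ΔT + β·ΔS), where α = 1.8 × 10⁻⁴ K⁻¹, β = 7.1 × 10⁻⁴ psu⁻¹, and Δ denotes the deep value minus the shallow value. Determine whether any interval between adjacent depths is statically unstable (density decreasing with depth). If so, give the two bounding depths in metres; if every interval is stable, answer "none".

128–157 m

Evaluate Δρ/ρ₀ = −αΔT + βΔS across each adjacent pair:
  95–128 m: −αΔT+βΔS = −(1.8 × 10⁻⁴)(-6.9)+(7.1 × 10⁻⁴)(+0.12) = 1.3 × 10⁻³ → stable
  128–157 m: −αΔT+βΔS = −(1.8 × 10⁻⁴)(+9.1)+(7.1 × 10⁻⁴)(-0.11) = -1.7 × 10⁻³ → UNSTABLE
  157–178 m: −αΔT+βΔS = −(1.8 × 10⁻⁴)(-10.8)+(7.1 × 10⁻⁴)(-0.17) = 1.8 × 10⁻³ → stable
  178–215 m: −αΔT+βΔS = −(1.8 × 10⁻⁴)(+3.8)+(7.1 × 10⁻⁴)(+1.83) = 6.2 × 10⁻⁴ → stable
The 128–157 m interval has Δρ < 0: lighter water underlies denser water.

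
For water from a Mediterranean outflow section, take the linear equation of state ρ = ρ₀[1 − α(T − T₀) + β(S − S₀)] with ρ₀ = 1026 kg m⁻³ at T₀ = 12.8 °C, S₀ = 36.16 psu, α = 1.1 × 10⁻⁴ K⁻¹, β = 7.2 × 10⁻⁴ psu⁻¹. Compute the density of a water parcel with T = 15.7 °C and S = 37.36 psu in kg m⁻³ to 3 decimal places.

T − T₀ = +2.9 K, S − S₀ = +1.20 psu.
Bracket = 1 − α·(+2.9) + β·(+1.20) = 1 + (5.45 × 10⁻⁴) = 1.0005450.
ρ = 1026 × 1.0005450 = 1026.559 kg m⁻³.

1026.559 kg m⁻³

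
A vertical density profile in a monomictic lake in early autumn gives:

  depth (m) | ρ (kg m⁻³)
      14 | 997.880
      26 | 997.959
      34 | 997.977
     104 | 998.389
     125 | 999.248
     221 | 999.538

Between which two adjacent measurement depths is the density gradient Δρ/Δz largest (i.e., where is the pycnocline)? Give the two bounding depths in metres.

Compute the density gradient over each adjacent pair:
  14–26 m: Δρ/Δz = 0.079/12 = 6.6 × 10⁻³ kg m⁻⁴
  26–34 m: Δρ/Δz = 0.018/8 = 2.2 × 10⁻³ kg m⁻⁴
  34–104 m: Δρ/Δz = 0.412/70 = 5.9 × 10⁻³ kg m⁻⁴
  104–125 m: Δρ/Δz = 0.859/21 = 0.041 kg m⁻⁴
  125–221 m: Δρ/Δz = 0.290/96 = 3.0 × 10⁻³ kg m⁻⁴
The largest gradient is in the 104–125 m interval — the pycnocline.

104–125 m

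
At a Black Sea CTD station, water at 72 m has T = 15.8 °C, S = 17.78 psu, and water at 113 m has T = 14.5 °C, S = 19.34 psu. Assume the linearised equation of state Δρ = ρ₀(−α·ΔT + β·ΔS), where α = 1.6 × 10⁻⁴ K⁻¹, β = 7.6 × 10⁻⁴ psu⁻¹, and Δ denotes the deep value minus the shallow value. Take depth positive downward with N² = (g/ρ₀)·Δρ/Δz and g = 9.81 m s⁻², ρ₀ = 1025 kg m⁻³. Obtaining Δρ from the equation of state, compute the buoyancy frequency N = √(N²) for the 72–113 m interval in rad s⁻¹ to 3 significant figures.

ΔT = -1.3 K, ΔS = +1.56 psu (deep − shallow).
Δρ/ρ₀ = −αΔT + βΔS = 2.08 × 10⁻⁴ + 1.1856 × 10⁻³ = 1.3936 × 10⁻³, so Δρ ≈ 1.428 kg m⁻³.
N² = (g/ρ₀)·Δρ/Δz = g·(Δρ/ρ₀)/Δz = 9.81 × 1.3936 × 10⁻³ / 41 = 3.3344 × 10⁻⁴ s⁻².
N = √(3.3344 × 10⁻⁴) = 0.018260 rad s⁻¹ ≈ 0.0183 rad s⁻¹.

0.0183 rad s⁻¹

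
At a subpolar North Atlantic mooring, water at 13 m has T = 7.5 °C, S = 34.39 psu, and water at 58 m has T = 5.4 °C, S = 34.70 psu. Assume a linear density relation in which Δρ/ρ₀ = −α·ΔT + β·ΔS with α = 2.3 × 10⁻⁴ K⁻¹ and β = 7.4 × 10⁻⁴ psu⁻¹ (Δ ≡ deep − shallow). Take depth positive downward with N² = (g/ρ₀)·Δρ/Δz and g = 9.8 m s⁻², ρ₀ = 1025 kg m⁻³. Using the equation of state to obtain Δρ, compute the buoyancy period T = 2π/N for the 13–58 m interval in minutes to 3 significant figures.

8.41 min

ΔT = -2.1 K, ΔS = +0.31 psu (deep − shallow).
Δρ/ρ₀ = −αΔT + βΔS = 4.83 × 10⁻⁴ + 2.294 × 10⁻⁴ = 7.124 × 10⁻⁴, so Δρ ≈ 0.7302 kg m⁻³.
N² = (g/ρ₀)·Δρ/Δz = g·(Δρ/ρ₀)/Δz = 9.8 × 7.124 × 10⁻⁴ / 45 = 1.5514 × 10⁻⁴ s⁻².
N = √(1.5514 × 10⁻⁴) = 0.012456 rad s⁻¹ → T = 2π/N = 504.43 s = 8.4072 min ≈ 8.41 min.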